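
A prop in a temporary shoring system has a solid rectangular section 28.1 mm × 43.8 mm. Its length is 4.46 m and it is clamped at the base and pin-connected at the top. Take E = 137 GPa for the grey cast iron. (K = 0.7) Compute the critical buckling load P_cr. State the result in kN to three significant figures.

P_cr ≈ 11.2 kN

Buckling occurs about the weak axis: I_min = h·b³/12 with b = 28.1 mm (the shorter side).
I_min = 43.8×28.1³/12 = 8.099×10^4 mm⁴
I = 8.099×10^4 mm⁴ = 8.099×10^-8 m⁴
Effective length L_e = K·L = 0.7 × 4.46 = 3.122 m
P_cr = π²EI / L_e² = π² × 137×10⁹ × 8.099×10^-8 / 3.122² = 1.123×10^4 N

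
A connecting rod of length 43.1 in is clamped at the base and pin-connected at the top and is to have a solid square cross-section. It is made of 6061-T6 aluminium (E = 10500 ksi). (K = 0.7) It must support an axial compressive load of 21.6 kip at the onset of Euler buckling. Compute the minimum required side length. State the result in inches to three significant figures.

a ≈ 1.23 in

L_e = K·L = 0.7 × 43.1 = 30.17 in
Required I = P_cr·L_e²/(π²E) = 2.160×10^4 × 30.17² / (π² × 1.05×10^7) = 0.1897 in⁴
Solid square: I = a⁴/12  ⇒  a = (12I)^(1/4) = (12×0.1897)^(1/4) = 1.23 in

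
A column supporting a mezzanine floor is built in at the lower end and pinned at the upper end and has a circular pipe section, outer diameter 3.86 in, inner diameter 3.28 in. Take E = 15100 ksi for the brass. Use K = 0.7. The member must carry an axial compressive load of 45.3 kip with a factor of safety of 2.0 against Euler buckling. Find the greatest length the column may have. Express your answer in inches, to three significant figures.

d_o = 3.86 in, d_i = 3.28 in
I = π(d_o⁴ − d_i⁴)/64 = π(3.86⁴ − 3.280⁴)/64 = 5.216 in⁴
Required critical load P_cr = n·P = 2.0 × 45.3 = 90.60 kip = 9.060×10^4 lb
From P_cr = π²EI/(K·L)²:  L = (1/K)·√(π²EI/P_cr) = (1/0.7)·√(π²×1.51×10^7×5.216/9.060×10^4)
L = 132 in

L_max ≈ 132 in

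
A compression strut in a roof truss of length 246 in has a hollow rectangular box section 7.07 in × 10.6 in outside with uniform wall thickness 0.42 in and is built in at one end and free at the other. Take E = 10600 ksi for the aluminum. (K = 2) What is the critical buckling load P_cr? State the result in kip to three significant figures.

Inner dimensions: h_i = 10.6 − 2×0.42 = 9.760 in, b_i = 7.07 − 2×0.42 = 6.230 in
Weak-axis I_min = (h_o·b_o³ − h_i·b_i³)/12 with b_o = 7.07, b_i = 6.230 in (shorter outer/inner sides).
I_min = (10.6×7.07³ − 9.760×6.230³)/12 = 115.5 in⁴
Effective length L_e = K·L = 2 × 246 = 492.0 in
P_cr = π²EI / L_e² = π² × 10600×10³ × 115.5 / 492.0² = 4.992×10^4 lb

P_cr ≈ 49.9 kip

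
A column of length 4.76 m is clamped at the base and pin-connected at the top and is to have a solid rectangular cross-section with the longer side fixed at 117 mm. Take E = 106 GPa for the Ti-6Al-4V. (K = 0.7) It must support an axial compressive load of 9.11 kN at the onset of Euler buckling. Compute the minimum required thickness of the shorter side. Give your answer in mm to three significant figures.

L_e = K·L = 0.7 × 4.76 = 3.332 m
Required I = P_cr·L_e²/(π²E) = 9.110×10^3 × 3.332² / (π² × 1.06×10^11) = 9.668×10^-8 m⁴
I_req = 9.668×10^4 mm⁴
Rectangle, weak axis: I_min = h·b³/12 with h = 117 mm fixed  ⇒  b = (12I/h)^(1/3) = 21.5 mm

b ≈ 21.5 mm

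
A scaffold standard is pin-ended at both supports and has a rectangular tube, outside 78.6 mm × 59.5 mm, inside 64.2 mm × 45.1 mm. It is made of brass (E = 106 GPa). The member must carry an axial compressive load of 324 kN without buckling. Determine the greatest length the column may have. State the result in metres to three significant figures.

Weak-axis I_min = (h_o·b_o³ − h_i·b_i³)/12 with b_o = 59.5, b_i = 45.10 mm (shorter outer/inner sides).
I_min = (78.6×59.5³ − 64.20×45.10³)/12 = 8.889×10^5 mm⁴
I = 8.889×10^-7 m⁴
At the buckling limit P_cr = P = 3.240×10^5 N
From P_cr = π²EI/(K·L)²:  L = (1/K)·√(π²EI/P_cr) = (1/1)·√(π²×1.06×10^11×8.889×10^-7/3.240×10^5)
L = 1.69 m

L_max ≈ 1.69 m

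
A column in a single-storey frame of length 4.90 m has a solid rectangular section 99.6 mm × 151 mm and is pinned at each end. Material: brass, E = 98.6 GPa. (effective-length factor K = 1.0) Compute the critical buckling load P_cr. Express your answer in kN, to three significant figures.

P_cr ≈ 504 kN

Buckling occurs about the weak axis: I_min = h·b³/12 with b = 99.6 mm (the shorter side).
I_min = 151×99.6³/12 = 1.243×10^7 mm⁴
I = 1.243×10^7 mm⁴ = 1.243×10^-5 m⁴
Effective length L_e = K·L = 1 × 4.90 = 4.900 m
P_cr = π²EI / L_e² = π² × 98.6×10⁹ × 1.243×10^-5 / 4.900² = 5.039×10^5 N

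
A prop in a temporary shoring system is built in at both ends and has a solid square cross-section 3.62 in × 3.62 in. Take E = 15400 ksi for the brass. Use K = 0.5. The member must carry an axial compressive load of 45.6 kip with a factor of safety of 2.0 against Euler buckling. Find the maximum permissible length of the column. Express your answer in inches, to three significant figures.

I = a⁴/12 = 3.62⁴/12 = 14.31 in⁴
Required critical load P_cr = n·P = 2.0 × 45.6 = 91.20 kip = 9.120×10^4 lb
From P_cr = π²EI/(K·L)²:  L = (1/K)·√(π²EI/P_cr) = (1/0.5)·√(π²×1.54×10^7×14.31/9.120×10^4)
L = 309 in

L_max ≈ 309 in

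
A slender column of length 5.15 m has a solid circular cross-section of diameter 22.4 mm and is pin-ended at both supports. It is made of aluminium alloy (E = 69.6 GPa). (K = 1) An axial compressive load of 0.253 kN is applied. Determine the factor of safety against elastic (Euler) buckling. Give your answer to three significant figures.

I = πd⁴/64 = π×22.4⁴/64 = 1.236×10^4 mm⁴
I = 1.236×10^4 mm⁴ = 1.236×10^-8 m⁴
Effective length L_e = K·L = 1 × 5.15 = 5.150 m
P_cr = π²EI / L_e² = π² × 69.6×10⁹ × 1.236×10^-8 / 5.150² = 320.1 N
Factor of safety n = P_cr / P = 0.32008 / 0.253 = 1.27

n ≈ 1.27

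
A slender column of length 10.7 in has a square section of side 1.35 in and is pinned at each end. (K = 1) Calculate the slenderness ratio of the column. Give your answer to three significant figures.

λ ≈ 27.5

I = a⁴/12 = 1.35⁴/12 = 0.2768 in⁴
A = 1.823 in²;  r_min = √(I/A) = √(0.2768/1.823) = 0.3897 in
L_e = K·L = 1 × 10.7 = 10.70 in
λ = L_e / r_min = 10.700 / 0.3897 = 27.5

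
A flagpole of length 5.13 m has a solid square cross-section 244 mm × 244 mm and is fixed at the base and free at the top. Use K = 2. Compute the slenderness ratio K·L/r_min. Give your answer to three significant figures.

For a square r = a/√12 = 244/√12 = 70.44 mm
L_e = K·L = 2 × 5.13 m = 10.26 m = 10260 mm
λ = L_e / r_min = 10260 / 70.44 = 146

λ ≈ 146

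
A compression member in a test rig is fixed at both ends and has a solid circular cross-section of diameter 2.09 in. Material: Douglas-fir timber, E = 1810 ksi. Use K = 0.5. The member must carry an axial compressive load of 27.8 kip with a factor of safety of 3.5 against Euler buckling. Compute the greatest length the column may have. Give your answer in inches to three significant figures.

I = πd⁴/64 = π×2.09⁴/64 = 0.9366 in⁴
Required critical load P_cr = n·P = 3.5 × 27.8 = 97.30 kip = 9.730×10^4 lb
From P_cr = π²EI/(K·L)²:  L = (1/K)·√(π²EI/P_cr) = (1/0.5)·√(π²×1.81×10^6×0.9366/9.730×10^4)
L = 26.2 in

L_max ≈ 26.2 in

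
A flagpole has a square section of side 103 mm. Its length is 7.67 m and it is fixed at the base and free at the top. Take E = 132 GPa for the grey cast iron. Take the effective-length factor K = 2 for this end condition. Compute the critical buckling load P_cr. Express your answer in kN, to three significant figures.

P_cr ≈ 51.9 kN

I = a⁴/12 = 103⁴/12 = 9.379×10^6 mm⁴
I = 9.379×10^6 mm⁴ = 9.379×10^-6 m⁴
Effective length L_e = K·L = 2 × 7.67 = 15.34 m
P_cr = π²EI / L_e² = π² × 132×10⁹ × 9.379×10^-6 / 15.34² = 5.193×10^4 N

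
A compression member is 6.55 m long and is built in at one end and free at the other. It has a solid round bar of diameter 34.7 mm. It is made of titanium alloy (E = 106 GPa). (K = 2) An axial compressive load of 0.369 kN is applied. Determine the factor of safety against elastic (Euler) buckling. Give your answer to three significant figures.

I = πd⁴/64 = π×34.7⁴/64 = 7.117×10^4 mm⁴
I = 7.117×10^4 mm⁴ = 7.117×10^-8 m⁴
Effective length L_e = K·L = 2 × 6.55 = 13.10 m
P_cr = π²EI / L_e² = π² × 106×10⁹ × 7.117×10^-8 / 13.10² = 433.9 N
Factor of safety n = P_cr / P = 0.43386 / 0.369 = 1.18

n ≈ 1.18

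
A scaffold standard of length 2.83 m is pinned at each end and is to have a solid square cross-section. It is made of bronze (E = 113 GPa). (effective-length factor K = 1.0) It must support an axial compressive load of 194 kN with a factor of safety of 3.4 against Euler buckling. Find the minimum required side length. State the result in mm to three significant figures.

a ≈ 86.8 mm

Required P_cr = n·P = 3.4 × 194 = 659.6 kN
L_e = K·L = 1 × 2.83 = 2.830 m
Required I = P_cr·L_e²/(π²E) = 6.596×10^5 × 2.830² / (π² × 1.13×10^11) = 4.737×10^-6 m⁴
I_req = 4.737×10^6 mm⁴
Solid square: I = a⁴/12  ⇒  a = (12I)^(1/4) = (12×4.737×10^6)^(1/4) = 86.8 mm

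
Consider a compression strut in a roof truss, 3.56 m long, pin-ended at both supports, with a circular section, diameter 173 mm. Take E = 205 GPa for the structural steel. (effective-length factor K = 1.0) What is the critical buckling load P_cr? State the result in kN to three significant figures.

P_cr ≈ 7020 kN

I = πd⁴/64 = π×173⁴/64 = 4.397×10^7 mm⁴
I = 4.397×10^7 mm⁴ = 4.397×10^-5 m⁴
Effective length L_e = K·L = 1 × 3.56 = 3.560 m
P_cr = π²EI / L_e² = π² × 205×10⁹ × 4.397×10^-5 / 3.560² = 7.020×10^6 N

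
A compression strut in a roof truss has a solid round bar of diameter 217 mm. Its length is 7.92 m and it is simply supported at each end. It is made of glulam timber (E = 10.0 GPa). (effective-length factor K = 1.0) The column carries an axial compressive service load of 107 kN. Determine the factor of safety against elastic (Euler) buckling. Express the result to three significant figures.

I = πd⁴/64 = π×217⁴/64 = 1.088×10^8 mm⁴
I = 1.088×10^8 mm⁴ = 1.088×10^-4 m⁴
Effective length L_e = K·L = 1 × 7.92 = 7.920 m
P_cr = π²EI / L_e² = π² × 10.0×10⁹ × 1.088×10^-4 / 7.920² = 1.713×10^5 N
Factor of safety n = P_cr / P = 171.26 / 107 = 1.60

n ≈ 1.60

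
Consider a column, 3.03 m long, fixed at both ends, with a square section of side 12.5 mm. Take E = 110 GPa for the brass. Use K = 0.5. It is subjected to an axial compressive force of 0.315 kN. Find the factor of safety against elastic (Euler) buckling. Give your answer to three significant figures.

I = a⁴/12 = 12.5⁴/12 = 2.035×10^3 mm⁴
I = 2.035×10^3 mm⁴ = 2.035×10^-9 m⁴
Effective length L_e = K·L = 0.5 × 3.03 = 1.515 m
P_cr = π²EI / L_e² = π² × 110×10⁹ × 2.035×10^-9 / 1.515² = 962.3 N
Factor of safety n = P_cr / P = 0.96233 / 0.315 = 3.06

n ≈ 3.06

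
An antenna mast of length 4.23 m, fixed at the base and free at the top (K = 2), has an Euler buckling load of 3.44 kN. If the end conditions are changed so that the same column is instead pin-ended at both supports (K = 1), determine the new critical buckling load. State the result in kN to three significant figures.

P_cr ∝ 1/K², so P_cr,new = P_cr,old × (K_old/K_new)² = 3.44 × (2/1)²
= 3.44 × 4.000 = 13.8 kN

P_cr ≈ 13.8 kN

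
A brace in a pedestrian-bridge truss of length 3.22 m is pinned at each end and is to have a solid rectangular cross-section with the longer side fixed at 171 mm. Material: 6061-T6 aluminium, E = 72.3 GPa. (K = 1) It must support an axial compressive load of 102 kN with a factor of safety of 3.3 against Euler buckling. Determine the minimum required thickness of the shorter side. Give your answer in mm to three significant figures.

Required P_cr = n·P = 3.3 × 102 = 336.6 kN
L_e = K·L = 1 × 3.22 = 3.220 m
Required I = P_cr·L_e²/(π²E) = 3.366×10^5 × 3.220² / (π² × 7.23×10^10) = 4.891×10^-6 m⁴
I_req = 4.891×10^6 mm⁴
Rectangle, weak axis: I_min = h·b³/12 with h = 171 mm fixed  ⇒  b = (12I/h)^(1/3) = 70.0 mm

b ≈ 70.0 mm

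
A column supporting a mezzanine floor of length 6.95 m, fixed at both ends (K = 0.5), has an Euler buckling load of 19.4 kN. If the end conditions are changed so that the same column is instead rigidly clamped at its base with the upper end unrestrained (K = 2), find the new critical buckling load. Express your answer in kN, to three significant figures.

P_cr ∝ 1/K², so P_cr,new = P_cr,old × (K_old/K_new)² = 19.4 × (0.5/2)²
= 19.4 × 0.06250 = 1.21 kN

P_cr ≈ 1.21 kN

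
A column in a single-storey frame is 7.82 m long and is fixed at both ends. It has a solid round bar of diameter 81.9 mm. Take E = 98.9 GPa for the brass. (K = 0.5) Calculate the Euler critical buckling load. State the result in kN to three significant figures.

I = πd⁴/64 = π×81.9⁴/64 = 2.209×10^6 mm⁴
I = 2.209×10^6 mm⁴ = 2.209×10^-6 m⁴
Effective length L_e = K·L = 0.5 × 7.82 = 3.910 m
P_cr = π²EI / L_e² = π² × 98.9×10⁹ × 2.209×10^-6 / 3.910² = 1.410×10^5 N

P_cr ≈ 141 kN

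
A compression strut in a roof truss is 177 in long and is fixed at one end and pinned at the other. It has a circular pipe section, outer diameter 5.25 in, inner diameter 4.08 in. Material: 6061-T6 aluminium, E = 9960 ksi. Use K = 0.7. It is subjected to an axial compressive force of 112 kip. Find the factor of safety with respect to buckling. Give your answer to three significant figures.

d_o = 5.25 in, d_i = 4.08 in
I = π(d_o⁴ − d_i⁴)/64 = π(5.25⁴ − 4.080⁴)/64 = 23.69 in⁴
Effective length L_e = K·L = 0.7 × 177 = 123.9 in
P_cr = π²EI / L_e² = π² × 9960×10³ × 23.69 / 123.9² = 1.517×10^5 lb
Factor of safety n = P_cr / P = 151.69 / 112 = 1.35

n ≈ 1.35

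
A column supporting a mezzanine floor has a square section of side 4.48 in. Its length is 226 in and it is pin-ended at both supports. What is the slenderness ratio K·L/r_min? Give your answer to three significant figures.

I = a⁴/12 = 4.48⁴/12 = 33.57 in⁴
A = 20.07 in²;  r_min = √(I/A) = √(33.57/20.07) = 1.293 in
L_e = K·L = 1 × 226 = 226.0 in
λ = L_e / r_min = 226.00 / 1.293 = 175

λ ≈ 175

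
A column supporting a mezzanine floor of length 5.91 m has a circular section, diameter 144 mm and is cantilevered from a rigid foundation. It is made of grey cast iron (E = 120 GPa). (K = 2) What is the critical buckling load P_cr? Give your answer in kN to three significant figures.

I = πd⁴/64 = π×144⁴/64 = 2.111×10^7 mm⁴
I = 2.111×10^7 mm⁴ = 2.111×10^-5 m⁴
Effective length L_e = K·L = 2 × 5.91 = 11.82 m
P_cr = π²EI / L_e² = π² × 120×10⁹ × 2.111×10^-5 / 11.82² = 1.789×10^5 N

P_cr ≈ 179 kN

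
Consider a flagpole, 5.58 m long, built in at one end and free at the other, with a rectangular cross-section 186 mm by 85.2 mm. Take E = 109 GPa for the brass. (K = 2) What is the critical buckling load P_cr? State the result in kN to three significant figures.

Buckling occurs about the weak axis: I_min = h·b³/12 with b = 85.2 mm (the shorter side).
I_min = 186×85.2³/12 = 9.586×10^6 mm⁴
I = 9.586×10^6 mm⁴ = 9.586×10^-6 m⁴
Effective length L_e = K·L = 2 × 5.58 = 11.16 m
P_cr = π²EI / L_e² = π² × 109×10⁹ × 9.586×10^-6 / 11.16² = 8.280×10^4 N

P_cr ≈ 82.8 kN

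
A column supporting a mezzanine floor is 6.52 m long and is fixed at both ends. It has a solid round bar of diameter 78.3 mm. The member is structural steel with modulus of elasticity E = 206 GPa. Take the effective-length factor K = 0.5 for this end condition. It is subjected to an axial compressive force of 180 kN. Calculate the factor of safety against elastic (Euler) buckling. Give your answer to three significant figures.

I = πd⁴/64 = π×78.3⁴/64 = 1.845×10^6 mm⁴
I = 1.845×10^6 mm⁴ = 1.845×10^-6 m⁴
Effective length L_e = K·L = 0.5 × 6.52 = 3.260 m
P_cr = π²EI / L_e² = π² × 206×10⁹ × 1.845×10^-6 / 3.260² = 3.530×10^5 N
Factor of safety n = P_cr / P = 352.98 / 180 = 1.96

n ≈ 1.96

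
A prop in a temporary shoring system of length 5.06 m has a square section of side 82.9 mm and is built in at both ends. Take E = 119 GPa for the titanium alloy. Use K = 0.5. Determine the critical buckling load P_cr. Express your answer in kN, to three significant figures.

I = a⁴/12 = 82.9⁴/12 = 3.936×10^6 mm⁴
I = 3.936×10^6 mm⁴ = 3.936×10^-6 m⁴
Effective length L_e = K·L = 0.5 × 5.06 = 2.530 m
P_cr = π²EI / L_e² = π² × 119×10⁹ × 3.936×10^-6 / 2.530² = 7.222×10^5 N

P_cr ≈ 722 kN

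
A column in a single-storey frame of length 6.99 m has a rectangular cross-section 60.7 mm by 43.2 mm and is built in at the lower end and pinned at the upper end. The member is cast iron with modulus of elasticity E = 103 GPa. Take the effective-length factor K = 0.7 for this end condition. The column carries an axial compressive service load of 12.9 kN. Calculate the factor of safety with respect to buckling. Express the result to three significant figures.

Buckling occurs about the weak axis: I_min = h·b³/12 with b = 43.2 mm (the shorter side).
I_min = 60.7×43.2³/12 = 4.078×10^5 mm⁴
I = 4.078×10^5 mm⁴ = 4.078×10^-7 m⁴
Effective length L_e = K·L = 0.7 × 6.99 = 4.893 m
P_cr = π²EI / L_e² = π² × 103×10⁹ × 4.078×10^-7 / 4.893² = 1.732×10^4 N
Factor of safety n = P_cr / P = 17.316 / 12.9 = 1.34

n ≈ 1.34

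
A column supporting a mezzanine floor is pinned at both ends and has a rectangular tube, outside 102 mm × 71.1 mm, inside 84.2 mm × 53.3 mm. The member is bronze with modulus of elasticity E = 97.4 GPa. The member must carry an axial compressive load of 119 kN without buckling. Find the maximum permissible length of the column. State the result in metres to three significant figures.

L_max ≈ 4.01 m

Weak-axis I_min = (h_o·b_o³ − h_i·b_i³)/12 with b_o = 71.1, b_i = 53.30 mm (shorter outer/inner sides).
I_min = (102×71.1³ − 84.20×53.30³)/12 = 1.993×10^6 mm⁴
I = 1.993×10^-6 m⁴
At the buckling limit P_cr = P = 1.190×10^5 N
From P_cr = π²EI/(K·L)²:  L = (1/K)·√(π²EI/P_cr) = (1/1)·√(π²×9.74×10^10×1.993×10^-6/1.190×10^5)
L = 4.01 m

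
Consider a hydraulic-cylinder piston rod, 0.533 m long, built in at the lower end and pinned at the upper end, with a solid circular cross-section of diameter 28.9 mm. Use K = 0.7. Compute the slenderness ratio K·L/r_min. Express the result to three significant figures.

For a solid circle r = d/4 = 28.9/4 = 7.225 mm
L_e = K·L = 0.7 × 0.533 m = 0.3731 m = 373.10 mm
λ = L_e / r_min = 373.10 / 7.225 = 51.6

λ ≈ 51.6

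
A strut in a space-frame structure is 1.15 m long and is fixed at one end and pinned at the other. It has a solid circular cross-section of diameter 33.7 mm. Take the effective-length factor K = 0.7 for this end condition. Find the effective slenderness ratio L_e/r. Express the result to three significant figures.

λ ≈ 95.5

For a solid circle r = d/4 = 33.7/4 = 8.425 mm
L_e = K·L = 0.7 × 1.15 m = 0.8050 m = 805.00 mm
λ = L_e / r_min = 805.00 / 8.425 = 95.5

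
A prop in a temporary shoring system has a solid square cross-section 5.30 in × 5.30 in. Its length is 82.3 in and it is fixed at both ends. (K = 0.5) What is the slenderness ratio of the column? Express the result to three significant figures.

I = a⁴/12 = 5.30⁴/12 = 65.75 in⁴
A = 28.09 in²;  r_min = √(I/A) = √(65.75/28.09) = 1.530 in
L_e = K·L = 0.5 × 82.3 = 41.15 in
λ = L_e / r_min = 41.150 / 1.530 = 26.9

λ ≈ 26.9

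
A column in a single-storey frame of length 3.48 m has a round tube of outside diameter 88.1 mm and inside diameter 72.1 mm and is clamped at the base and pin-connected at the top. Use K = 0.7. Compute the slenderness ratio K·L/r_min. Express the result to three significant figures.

d_o = 88.1 mm, d_i = 72.1 mm
I = π(d_o⁴ − d_i⁴)/64 = π(88.1⁴ − 72.10⁴)/64 = 1.631×10^6 mm⁴
A = 2.013×10^3 mm²;  r_min = √(I/A) = √(1.631×10^6/2.013×10^3) = 28.46 mm
L_e = K·L = 0.7 × 3.48 m = 2.436 m = 2436.0 mm
λ = L_e / r_min = 2436.0 / 28.46 = 85.6

λ ≈ 85.6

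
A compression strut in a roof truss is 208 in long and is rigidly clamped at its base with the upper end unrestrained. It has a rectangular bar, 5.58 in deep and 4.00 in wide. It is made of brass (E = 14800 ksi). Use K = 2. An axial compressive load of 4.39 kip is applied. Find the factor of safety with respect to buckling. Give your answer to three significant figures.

n ≈ 5.72

Buckling occurs about the weak axis: I_min = h·b³/12 with b = 4.00 in (the shorter side).
I_min = 5.58×4.00³/12 = 29.76 in⁴
Effective length L_e = K·L = 2 × 208 = 416.0 in
P_cr = π²EI / L_e² = π² × 14800×10³ × 29.76 / 416.0² = 2.512×10^4 lb
Factor of safety n = P_cr / P = 25.119 / 4.39 = 5.72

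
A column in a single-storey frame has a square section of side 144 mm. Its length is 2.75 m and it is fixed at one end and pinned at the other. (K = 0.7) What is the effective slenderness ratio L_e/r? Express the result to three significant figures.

λ ≈ 46.3

For a square r = a/√12 = 144/√12 = 41.57 mm
L_e = K·L = 0.7 × 2.75 m = 1.925 m = 1925.0 mm
λ = L_e / r_min = 1925.0 / 41.57 = 46.3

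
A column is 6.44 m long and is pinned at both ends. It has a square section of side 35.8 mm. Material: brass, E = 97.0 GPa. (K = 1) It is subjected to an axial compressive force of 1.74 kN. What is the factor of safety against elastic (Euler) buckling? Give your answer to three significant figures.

I = a⁴/12 = 35.8⁴/12 = 1.369×10^5 mm⁴
I = 1.369×10^5 mm⁴ = 1.369×10^-7 m⁴
Effective length L_e = K·L = 1 × 6.44 = 6.440 m
P_cr = π²EI / L_e² = π² × 97.0×10⁹ × 1.369×10^-7 / 6.440² = 3.160×10^3 N
Factor of safety n = P_cr / P = 3.1597 / 1.74 = 1.82

n ≈ 1.82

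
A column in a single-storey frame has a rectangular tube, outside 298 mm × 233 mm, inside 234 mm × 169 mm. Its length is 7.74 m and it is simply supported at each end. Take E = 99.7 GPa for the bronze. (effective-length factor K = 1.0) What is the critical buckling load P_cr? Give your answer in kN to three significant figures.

P_cr ≈ 3610 kN

Weak-axis I_min = (h_o·b_o³ − h_i·b_i³)/12 with b_o = 233, b_i = 169.0 mm (shorter outer/inner sides).
I_min = (298×233³ − 234.0×169.0³)/12 = 2.200×10^8 mm⁴
I = 2.200×10^8 mm⁴ = 2.200×10^-4 m⁴
Effective length L_e = K·L = 1 × 7.74 = 7.740 m
P_cr = π²EI / L_e² = π² × 99.7×10⁹ × 2.200×10^-4 / 7.740² = 3.614×10^6 N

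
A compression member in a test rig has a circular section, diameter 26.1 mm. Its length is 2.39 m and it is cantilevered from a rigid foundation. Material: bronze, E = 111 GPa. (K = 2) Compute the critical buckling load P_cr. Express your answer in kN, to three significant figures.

I = πd⁴/64 = π×26.1⁴/64 = 2.278×10^4 mm⁴
I = 2.278×10^4 mm⁴ = 2.278×10^-8 m⁴
Effective length L_e = K·L = 2 × 2.39 = 4.780 m
P_cr = π²EI / L_e² = π² × 111×10⁹ × 2.278×10^-8 / 4.780² = 1.092×10^3 N

P_cr ≈ 1.09 kN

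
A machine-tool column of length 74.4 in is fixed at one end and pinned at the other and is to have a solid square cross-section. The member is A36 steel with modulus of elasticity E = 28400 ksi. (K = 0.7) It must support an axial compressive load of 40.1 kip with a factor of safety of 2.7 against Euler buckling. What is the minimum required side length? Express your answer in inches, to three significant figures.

Required P_cr = n·P = 2.7 × 40.1 = 108.3 kip
L_e = K·L = 0.7 × 74.4 = 52.08 in
Required I = P_cr·L_e²/(π²E) = 1.083×10^5 × 52.08² / (π² × 2.84×10^7) = 1.048 in⁴
Solid square: I = a⁴/12  ⇒  a = (12I)^(1/4) = (12×1.048)^(1/4) = 1.88 in

a ≈ 1.88 in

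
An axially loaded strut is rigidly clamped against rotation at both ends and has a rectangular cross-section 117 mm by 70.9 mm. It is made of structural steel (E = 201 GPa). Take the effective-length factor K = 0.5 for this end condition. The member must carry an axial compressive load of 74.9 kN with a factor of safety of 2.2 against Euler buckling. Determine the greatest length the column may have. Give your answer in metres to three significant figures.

Buckling occurs about the weak axis: I_min = h·b³/12 with b = 70.9 mm (the shorter side).
I_min = 117×70.9³/12 = 3.475×10^6 mm⁴
I = 3.475×10^-6 m⁴
Required critical load P_cr = n·P = 2.2 × 74.9 = 164.8 kN = 1.648×10^5 N
From P_cr = π²EI/(K·L)²:  L = (1/K)·√(π²EI/P_cr) = (1/0.5)·√(π²×2.01×10^11×3.475×10^-6/1.648×10^5)
L = 12.9 m

L_max ≈ 12.9 m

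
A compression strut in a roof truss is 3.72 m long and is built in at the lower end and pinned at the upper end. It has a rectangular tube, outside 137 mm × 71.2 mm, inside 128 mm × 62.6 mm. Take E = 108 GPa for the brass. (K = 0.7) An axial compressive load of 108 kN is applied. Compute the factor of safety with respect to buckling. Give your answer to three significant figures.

n ≈ 2.19

Weak-axis I_min = (h_o·b_o³ − h_i·b_i³)/12 with b_o = 71.2, b_i = 62.60 mm (shorter outer/inner sides).
I_min = (137×71.2³ − 128.0×62.60³)/12 = 1.504×10^6 mm⁴
I = 1.504×10^6 mm⁴ = 1.504×10^-6 m⁴
Effective length L_e = K·L = 0.7 × 3.72 = 2.604 m
P_cr = π²EI / L_e² = π² × 108×10⁹ × 1.504×10^-6 / 2.604² = 2.364×10^5 N
Factor of safety n = P_cr / P = 236.44 / 108 = 2.19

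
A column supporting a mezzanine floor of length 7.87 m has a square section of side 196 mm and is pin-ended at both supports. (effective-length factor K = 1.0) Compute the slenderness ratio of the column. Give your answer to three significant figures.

For a square r = a/√12 = 196/√12 = 56.58 mm
L_e = K·L = 1 × 7.87 m = 7.870 m = 7870.0 mm
λ = L_e / r_min = 7870.0 / 56.58 = 139

λ ≈ 139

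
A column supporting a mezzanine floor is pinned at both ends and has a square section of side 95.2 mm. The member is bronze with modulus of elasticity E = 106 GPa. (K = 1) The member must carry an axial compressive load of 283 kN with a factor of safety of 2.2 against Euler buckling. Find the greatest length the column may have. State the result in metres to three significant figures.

L_max ≈ 3.39 m

I = a⁴/12 = 95.2⁴/12 = 6.845×10^6 mm⁴
I = 6.845×10^-6 m⁴
Required critical load P_cr = n·P = 2.2 × 283 = 622.6 kN = 6.226×10^5 N
From P_cr = π²EI/(K·L)²:  L = (1/K)·√(π²EI/P_cr) = (1/1)·√(π²×1.06×10^11×6.845×10^-6/6.226×10^5)
L = 3.39 m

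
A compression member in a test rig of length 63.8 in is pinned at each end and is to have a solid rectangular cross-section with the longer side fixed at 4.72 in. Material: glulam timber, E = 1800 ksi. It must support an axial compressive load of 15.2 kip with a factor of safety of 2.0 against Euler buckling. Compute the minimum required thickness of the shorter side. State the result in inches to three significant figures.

Required P_cr = n·P = 2.0 × 15.2 = 30.40 kip
L_e = K·L = 1 × 63.8 = 63.80 in
Required I = P_cr·L_e²/(π²E) = 3.040×10^4 × 63.80² / (π² × 1.80×10^6) = 6.965 in⁴
Rectangle, weak axis: I_min = h·b³/12 with h = 4.72 in fixed  ⇒  b = (12I/h)^(1/3) = 2.61 in

b ≈ 2.61 in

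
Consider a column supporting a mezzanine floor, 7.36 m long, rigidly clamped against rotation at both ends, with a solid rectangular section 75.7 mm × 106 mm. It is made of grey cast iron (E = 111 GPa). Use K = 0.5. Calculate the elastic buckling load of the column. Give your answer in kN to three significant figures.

P_cr ≈ 310 kN

Buckling occurs about the weak axis: I_min = h·b³/12 with b = 75.7 mm (the shorter side).
I_min = 106×75.7³/12 = 3.832×10^6 mm⁴
I = 3.832×10^6 mm⁴ = 3.832×10^-6 m⁴
Effective length L_e = K·L = 0.5 × 7.36 = 3.680 m
P_cr = π²EI / L_e² = π² × 111×10⁹ × 3.832×10^-6 / 3.680² = 3.100×10^5 N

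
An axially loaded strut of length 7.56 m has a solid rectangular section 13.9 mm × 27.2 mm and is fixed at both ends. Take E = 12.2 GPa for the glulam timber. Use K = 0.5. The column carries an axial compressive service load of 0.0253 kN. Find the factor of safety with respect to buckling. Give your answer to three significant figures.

n ≈ 2.03

Buckling occurs about the weak axis: I_min = h·b³/12 with b = 13.9 mm (the shorter side).
I_min = 27.2×13.9³/12 = 6.087×10^3 mm⁴
I = 6.087×10^3 mm⁴ = 6.087×10^-9 m⁴
Effective length L_e = K·L = 0.5 × 7.56 = 3.780 m
P_cr = π²EI / L_e² = π² × 12.2×10⁹ × 6.087×10^-9 / 3.780² = 51.30 N
Factor of safety n = P_cr / P = 0.051299 / 0.0253 = 2.03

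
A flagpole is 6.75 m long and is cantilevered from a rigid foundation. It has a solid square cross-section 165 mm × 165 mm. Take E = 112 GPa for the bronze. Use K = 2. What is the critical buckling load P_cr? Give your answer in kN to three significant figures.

P_cr ≈ 375 kN

I = a⁴/12 = 165⁴/12 = 6.177×10^7 mm⁴
I = 6.177×10^7 mm⁴ = 6.177×10^-5 m⁴
Effective length L_e = K·L = 2 × 6.75 = 13.50 m
P_cr = π²EI / L_e² = π² × 112×10⁹ × 6.177×10^-5 / 13.50² = 3.746×10^5 N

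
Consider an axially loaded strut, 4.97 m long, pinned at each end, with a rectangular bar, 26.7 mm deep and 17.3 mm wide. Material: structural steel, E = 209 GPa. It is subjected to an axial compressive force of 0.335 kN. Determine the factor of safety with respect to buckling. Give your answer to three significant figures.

n ≈ 2.87

Buckling occurs about the weak axis: I_min = h·b³/12 with b = 17.3 mm (the shorter side).
I_min = 26.7×17.3³/12 = 1.152×10^4 mm⁴
I = 1.152×10^4 mm⁴ = 1.152×10^-8 m⁴
Effective length L_e = K·L = 1 × 4.97 = 4.970 m
P_cr = π²EI / L_e² = π² × 209×10⁹ × 1.152×10^-8 / 4.970² = 962.1 N
Factor of safety n = P_cr / P = 0.96206 / 0.335 = 2.87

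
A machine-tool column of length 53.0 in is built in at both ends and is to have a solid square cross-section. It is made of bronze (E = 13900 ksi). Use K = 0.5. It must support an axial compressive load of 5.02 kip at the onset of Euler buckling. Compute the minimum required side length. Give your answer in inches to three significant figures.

L_e = K·L = 0.5 × 53.0 = 26.50 in
Required I = P_cr·L_e²/(π²E) = 5.020×10^3 × 26.50² / (π² × 1.39×10^7) = 2.570×10^-2 in⁴
Solid square: I = a⁴/12  ⇒  a = (12I)^(1/4) = (12×2.570×10^-2)^(1/4) = 0.745 in

a ≈ 0.745 in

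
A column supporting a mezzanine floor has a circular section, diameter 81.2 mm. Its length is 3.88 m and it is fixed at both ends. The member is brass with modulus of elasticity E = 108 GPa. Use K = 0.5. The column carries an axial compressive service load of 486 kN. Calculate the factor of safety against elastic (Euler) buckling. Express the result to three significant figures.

I = πd⁴/64 = π×81.2⁴/64 = 2.134×10^6 mm⁴
I = 2.134×10^6 mm⁴ = 2.134×10^-6 m⁴
Effective length L_e = K·L = 0.5 × 3.88 = 1.940 m
P_cr = π²EI / L_e² = π² × 108×10⁹ × 2.134×10^-6 / 1.940² = 6.044×10^5 N
Factor of safety n = P_cr / P = 604.39 / 486 = 1.24

n ≈ 1.24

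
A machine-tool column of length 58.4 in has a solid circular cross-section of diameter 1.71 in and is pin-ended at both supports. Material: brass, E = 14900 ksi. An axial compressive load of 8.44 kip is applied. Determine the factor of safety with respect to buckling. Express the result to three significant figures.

I = πd⁴/64 = π×1.71⁴/64 = 0.4197 in⁴
Effective length L_e = K·L = 1 × 58.4 = 58.40 in
P_cr = π²EI / L_e² = π² × 14900×10³ × 0.4197 / 58.40² = 1.810×10^4 lb
Factor of safety n = P_cr / P = 18.097 / 8.44 = 2.14

n ≈ 2.14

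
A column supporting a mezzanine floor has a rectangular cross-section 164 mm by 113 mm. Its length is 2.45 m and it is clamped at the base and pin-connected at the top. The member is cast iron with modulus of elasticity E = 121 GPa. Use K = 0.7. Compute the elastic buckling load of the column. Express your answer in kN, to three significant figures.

P_cr ≈ 8010 kN

Buckling occurs about the weak axis: I_min = h·b³/12 with b = 113 mm (the shorter side).
I_min = 164×113³/12 = 1.972×10^7 mm⁴
I = 1.972×10^7 mm⁴ = 1.972×10^-5 m⁴
Effective length L_e = K·L = 0.7 × 2.45 = 1.715 m
P_cr = π²EI / L_e² = π² × 121×10⁹ × 1.972×10^-5 / 1.715² = 8.007×10^6 N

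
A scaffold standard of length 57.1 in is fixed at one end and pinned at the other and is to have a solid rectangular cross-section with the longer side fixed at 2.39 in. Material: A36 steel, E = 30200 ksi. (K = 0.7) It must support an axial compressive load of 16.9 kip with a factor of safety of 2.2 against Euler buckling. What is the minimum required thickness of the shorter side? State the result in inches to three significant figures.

Required P_cr = n·P = 2.2 × 16.9 = 37.18 kip
L_e = K·L = 0.7 × 57.1 = 39.97 in
Required I = P_cr·L_e²/(π²E) = 3.718×10^4 × 39.97² / (π² × 3.02×10^7) = 0.1993 in⁴
Rectangle, weak axis: I_min = h·b³/12 with h = 2.39 in fixed  ⇒  b = (12I/h)^(1/3) = 1.00 in

b ≈ 1.00 in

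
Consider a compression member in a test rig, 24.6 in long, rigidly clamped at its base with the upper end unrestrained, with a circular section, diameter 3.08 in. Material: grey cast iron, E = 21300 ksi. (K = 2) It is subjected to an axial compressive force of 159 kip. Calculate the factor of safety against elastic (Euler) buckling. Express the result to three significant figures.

n ≈ 2.41

I = πd⁴/64 = π×3.08⁴/64 = 4.417 in⁴
Effective length L_e = K·L = 2 × 24.6 = 49.20 in
P_cr = π²EI / L_e² = π² × 21300×10³ × 4.417 / 49.20² = 3.836×10^5 lb
Factor of safety n = P_cr / P = 383.64 / 159 = 2.41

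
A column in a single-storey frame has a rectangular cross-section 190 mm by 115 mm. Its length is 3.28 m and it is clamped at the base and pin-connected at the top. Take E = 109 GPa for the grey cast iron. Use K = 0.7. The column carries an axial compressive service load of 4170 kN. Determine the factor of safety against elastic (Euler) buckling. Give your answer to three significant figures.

Buckling occurs about the weak axis: I_min = h·b³/12 with b = 115 mm (the shorter side).
I_min = 190×115³/12 = 2.408×10^7 mm⁴
I = 2.408×10^7 mm⁴ = 2.408×10^-5 m⁴
Effective length L_e = K·L = 0.7 × 3.28 = 2.296 m
P_cr = π²EI / L_e² = π² × 109×10⁹ × 2.408×10^-5 / 2.296² = 4.914×10^6 N
Factor of safety n = P_cr / P = 4914.1 / 4170 = 1.18

n ≈ 1.18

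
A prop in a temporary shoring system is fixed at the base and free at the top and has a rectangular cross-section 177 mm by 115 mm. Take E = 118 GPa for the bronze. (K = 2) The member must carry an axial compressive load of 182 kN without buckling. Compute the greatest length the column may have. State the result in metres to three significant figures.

Buckling occurs about the weak axis: I_min = h·b³/12 with b = 115 mm (the shorter side).
I_min = 177×115³/12 = 2.243×10^7 mm⁴
I = 2.243×10^-5 m⁴
At the buckling limit P_cr = P = 1.820×10^5 N
From P_cr = π²EI/(K·L)²:  L = (1/K)·√(π²EI/P_cr) = (1/2)·√(π²×1.18×10^11×2.243×10^-5/1.820×10^5)
L = 5.99 m

L_max ≈ 5.99 m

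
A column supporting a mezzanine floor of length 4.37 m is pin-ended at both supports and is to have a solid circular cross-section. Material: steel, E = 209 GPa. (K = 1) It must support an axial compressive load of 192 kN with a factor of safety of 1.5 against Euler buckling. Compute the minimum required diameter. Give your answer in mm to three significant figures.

d ≈ 85.8 mm

Required P_cr = n·P = 1.5 × 192 = 288.0 kN
L_e = K·L = 1 × 4.37 = 4.370 m
Required I = P_cr·L_e²/(π²E) = 2.880×10^5 × 4.370² / (π² × 2.09×10^11) = 2.666×10^-6 m⁴
I_req = 2.666×10^6 mm⁴
Solid circle: I = πd⁴/64  ⇒  d = (64I/π)^(1/4) = (64×2.666×10^6/π)^(1/4) = 85.8 mm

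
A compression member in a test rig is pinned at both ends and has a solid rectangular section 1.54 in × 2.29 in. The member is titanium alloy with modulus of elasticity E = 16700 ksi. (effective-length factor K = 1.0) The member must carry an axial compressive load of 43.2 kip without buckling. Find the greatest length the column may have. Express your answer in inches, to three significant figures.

L_max ≈ 51.6 in

Buckling occurs about the weak axis: I_min = h·b³/12 with b = 1.54 in (the shorter side).
I_min = 2.29×1.54³/12 = 0.6970 in⁴
At the buckling limit P_cr = P = 4.320×10^4 lb
From P_cr = π²EI/(K·L)²:  L = (1/K)·√(π²EI/P_cr) = (1/1)·√(π²×1.67×10^7×0.6970/4.320×10^4)
L = 51.6 in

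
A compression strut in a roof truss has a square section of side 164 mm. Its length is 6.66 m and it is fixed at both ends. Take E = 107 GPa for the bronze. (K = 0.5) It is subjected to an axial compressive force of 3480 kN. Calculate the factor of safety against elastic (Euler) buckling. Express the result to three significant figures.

I = a⁴/12 = 164⁴/12 = 6.028×10^7 mm⁴
I = 6.028×10^7 mm⁴ = 6.028×10^-5 m⁴
Effective length L_e = K·L = 0.5 × 6.66 = 3.330 m
P_cr = π²EI / L_e² = π² × 107×10⁹ × 6.028×10^-5 / 3.330² = 5.741×10^6 N
Factor of safety n = P_cr / P = 5741.0 / 3480 = 1.65

n ≈ 1.65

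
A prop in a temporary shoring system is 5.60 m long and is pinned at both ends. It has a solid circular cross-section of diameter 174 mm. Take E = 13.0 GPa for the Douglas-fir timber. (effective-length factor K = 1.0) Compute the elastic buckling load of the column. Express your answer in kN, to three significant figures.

P_cr ≈ 184 kN

I = πd⁴/64 = π×174⁴/64 = 4.500×10^7 mm⁴
I = 4.500×10^7 mm⁴ = 4.500×10^-5 m⁴
Effective length L_e = K·L = 1 × 5.60 = 5.600 m
P_cr = π²EI / L_e² = π² × 13.0×10⁹ × 4.500×10^-5 / 5.600² = 1.841×10^5 N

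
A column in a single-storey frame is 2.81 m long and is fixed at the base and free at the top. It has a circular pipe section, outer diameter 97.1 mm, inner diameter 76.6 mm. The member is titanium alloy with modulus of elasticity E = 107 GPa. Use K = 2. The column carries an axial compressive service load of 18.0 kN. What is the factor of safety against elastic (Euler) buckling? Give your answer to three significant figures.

n ≈ 4.97

d_o = 97.1 mm, d_i = 76.6 mm
I = π(d_o⁴ − d_i⁴)/64 = π(97.1⁴ − 76.60⁴)/64 = 2.674×10^6 mm⁴
I = 2.674×10^6 mm⁴ = 2.674×10^-6 m⁴
Effective length L_e = K·L = 2 × 2.81 = 5.620 m
P_cr = π²EI / L_e² = π² × 107×10⁹ × 2.674×10^-6 / 5.620² = 8.939×10^4 N
Factor of safety n = P_cr / P = 89.395 / 18.0 = 4.97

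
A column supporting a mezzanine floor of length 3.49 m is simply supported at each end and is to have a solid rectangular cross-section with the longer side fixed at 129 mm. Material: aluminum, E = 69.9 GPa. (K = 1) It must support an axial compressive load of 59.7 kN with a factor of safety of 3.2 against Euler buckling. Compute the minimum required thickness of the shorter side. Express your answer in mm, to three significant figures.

Required P_cr = n·P = 3.2 × 59.7 = 191.0 kN
L_e = K·L = 1 × 3.49 = 3.490 m
Required I = P_cr·L_e²/(π²E) = 1.910×10^5 × 3.490² / (π² × 6.99×10^10) = 3.373×10^-6 m⁴
I_req = 3.373×10^6 mm⁴
Rectangle, weak axis: I_min = h·b³/12 with h = 129 mm fixed  ⇒  b = (12I/h)^(1/3) = 68.0 mm

b ≈ 68.0 mm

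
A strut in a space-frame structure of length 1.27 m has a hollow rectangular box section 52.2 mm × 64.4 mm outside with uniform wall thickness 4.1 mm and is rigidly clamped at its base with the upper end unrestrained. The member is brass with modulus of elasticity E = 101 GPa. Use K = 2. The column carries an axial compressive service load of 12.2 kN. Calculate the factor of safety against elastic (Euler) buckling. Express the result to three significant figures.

n ≈ 4.61

Inner dimensions: h_i = 64.4 − 2×4.1 = 56.20 mm, b_i = 52.2 − 2×4.1 = 44.00 mm
Weak-axis I_min = (h_o·b_o³ − h_i·b_i³)/12 with b_o = 52.2, b_i = 44.00 mm (shorter outer/inner sides).
I_min = (64.4×52.2³ − 56.20×44.00³)/12 = 3.644×10^5 mm⁴
I = 3.644×10^5 mm⁴ = 3.644×10^-7 m⁴
Effective length L_e = K·L = 2 × 1.27 = 2.540 m
P_cr = π²EI / L_e² = π² × 101×10⁹ × 3.644×10^-7 / 2.540² = 5.630×10^4 N
Factor of safety n = P_cr / P = 56.302 / 12.2 = 4.61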